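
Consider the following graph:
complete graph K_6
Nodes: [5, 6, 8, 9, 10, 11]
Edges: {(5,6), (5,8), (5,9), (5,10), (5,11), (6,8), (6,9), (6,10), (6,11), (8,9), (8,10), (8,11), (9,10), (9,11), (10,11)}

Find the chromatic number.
χ(G) = 6

Clique number ω(G) = 6 (lower bound: χ ≥ ω).
The clique on [5, 6, 8, 9, 10, 11] has size 6, forcing χ ≥ 6, and the coloring below uses 6 colors, so χ(G) = 6.
A valid 6-coloring: color 1: [10]; color 2: [11]; color 3: [5]; color 4: [6]; color 5: [9]; color 6: [8].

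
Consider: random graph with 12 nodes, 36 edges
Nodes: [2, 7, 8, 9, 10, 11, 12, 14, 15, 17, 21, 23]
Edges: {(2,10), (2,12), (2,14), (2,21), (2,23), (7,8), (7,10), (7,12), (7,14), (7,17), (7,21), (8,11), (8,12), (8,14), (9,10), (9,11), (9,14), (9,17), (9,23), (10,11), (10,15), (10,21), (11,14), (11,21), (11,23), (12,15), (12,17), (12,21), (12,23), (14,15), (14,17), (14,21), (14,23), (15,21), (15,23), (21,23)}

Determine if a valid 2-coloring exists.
The clique on vertices [2, 12, 21, 23] has size 4 > 2, so it alone needs 4 colors.

No, G is not 2-colorable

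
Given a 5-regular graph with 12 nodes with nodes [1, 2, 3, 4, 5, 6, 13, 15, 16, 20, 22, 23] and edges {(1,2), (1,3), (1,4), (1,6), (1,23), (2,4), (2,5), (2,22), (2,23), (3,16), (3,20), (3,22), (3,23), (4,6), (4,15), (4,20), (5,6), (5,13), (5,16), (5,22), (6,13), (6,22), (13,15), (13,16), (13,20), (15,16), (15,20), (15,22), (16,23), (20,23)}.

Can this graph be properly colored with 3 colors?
Suppose a proper 3-coloring c exists. The clique [1, 2, 4] takes 3 distinct colors; by symmetry let c(1) = 1, c(2) = 2, c(4) = 3.
- Vertex 6: neighbors [1, 4] already have colors [1, 3] ⇒ c(6) = 2.
- Vertex 23: neighbors [1, 2] already have colors [1, 2] ⇒ c(23) = 3.
- Vertex 3: neighbors [1, 23] already have colors [1, 3] ⇒ c(3) = 2.
- Vertex 16: neighbors [3, 23] already have colors [2, 3] ⇒ c(16) = 1.
- Vertex 13: neighbors [16, 6] already have colors [1, 2] ⇒ c(13) = 3.
- Vertex 5: neighbors [16, 2, 13] already have colors [1, 2, 3] — all 3 colors blocked. Contradiction.
The forced assignments end in a contradiction, so G has no proper 3-coloring (χ ≥ 4).

No, G is not 3-colorable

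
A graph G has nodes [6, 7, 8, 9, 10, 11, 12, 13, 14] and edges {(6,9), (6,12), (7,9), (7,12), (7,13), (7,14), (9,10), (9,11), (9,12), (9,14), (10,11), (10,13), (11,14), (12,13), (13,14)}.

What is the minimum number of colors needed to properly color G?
Clique number ω(G) = 3 (lower bound: χ ≥ ω).
The clique on [9, 10, 11] has size 3, forcing χ ≥ 3, and the coloring below uses 3 colors, so χ(G) = 3.
A valid 3-coloring: color 1: [8, 9, 13]; color 2: [6, 7, 11]; color 3: [10, 12, 14].

χ(G) = 3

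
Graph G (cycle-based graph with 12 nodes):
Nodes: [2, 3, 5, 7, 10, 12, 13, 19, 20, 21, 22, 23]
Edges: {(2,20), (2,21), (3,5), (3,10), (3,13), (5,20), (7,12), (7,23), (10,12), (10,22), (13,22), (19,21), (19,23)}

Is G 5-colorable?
Yes, G is 5-colorable

A valid 5-coloring: color 1: [3, 12, 20, 21, 22, 23]; color 2: [2, 5, 7, 10, 13, 19].
(χ(G) = 2 ≤ 5.)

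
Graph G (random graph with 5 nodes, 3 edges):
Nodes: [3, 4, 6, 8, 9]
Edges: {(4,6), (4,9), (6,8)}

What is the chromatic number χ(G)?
Clique number ω(G) = 2 (lower bound: χ ≥ ω).
The graph is bipartite (no odd cycle), so 2 colors suffice: χ(G) = 2.
A valid 2-coloring: color 1: [3, 4, 8]; color 2: [6, 9].

χ(G) = 2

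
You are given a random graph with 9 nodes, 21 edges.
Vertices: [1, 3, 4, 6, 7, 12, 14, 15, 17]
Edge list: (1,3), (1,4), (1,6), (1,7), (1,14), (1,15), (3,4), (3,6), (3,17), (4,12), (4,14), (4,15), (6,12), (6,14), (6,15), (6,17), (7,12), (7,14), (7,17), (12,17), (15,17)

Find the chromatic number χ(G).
χ(G) = 3

Clique number ω(G) = 3 (lower bound: χ ≥ ω).
The clique on [1, 3, 4] has size 3, forcing χ ≥ 3, and the coloring below uses 3 colors, so χ(G) = 3.
A valid 3-coloring: color 1: [4, 6, 7]; color 2: [1, 17]; color 3: [3, 12, 14, 15].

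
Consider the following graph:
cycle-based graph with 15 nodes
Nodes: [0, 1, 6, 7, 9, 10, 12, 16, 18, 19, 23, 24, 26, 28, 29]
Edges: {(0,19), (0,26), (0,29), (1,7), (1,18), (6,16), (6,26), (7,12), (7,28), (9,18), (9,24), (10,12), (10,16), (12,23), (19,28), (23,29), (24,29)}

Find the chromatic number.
Clique number ω(G) = 2 (lower bound: χ ≥ ω).
Odd cycle [28, 19, 0, 29, 23, 12, 7] needs 3 colors (χ ≥ 3).
The coloring below uses 3 colors, so χ(G) = 3.
A valid 3-coloring: color 1: [0, 1, 6, 9, 12, 28]; color 2: [7, 16, 18, 19, 26, 29]; color 3: [10, 23, 24].

χ(G) = 3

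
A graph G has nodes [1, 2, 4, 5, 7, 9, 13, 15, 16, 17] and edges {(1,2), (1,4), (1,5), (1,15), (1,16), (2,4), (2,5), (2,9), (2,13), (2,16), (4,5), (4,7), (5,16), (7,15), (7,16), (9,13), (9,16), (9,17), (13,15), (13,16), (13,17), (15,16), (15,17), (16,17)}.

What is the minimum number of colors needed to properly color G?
Clique number ω(G) = 4 (lower bound: χ ≥ ω).
The clique on [9, 13, 16, 17] has size 4, forcing χ ≥ 4, and the coloring below uses 4 colors, so χ(G) = 4.
A valid 4-coloring: color 1: [4, 16]; color 2: [2, 7, 17]; color 3: [1, 13]; color 4: [5, 9, 15].

χ(G) = 4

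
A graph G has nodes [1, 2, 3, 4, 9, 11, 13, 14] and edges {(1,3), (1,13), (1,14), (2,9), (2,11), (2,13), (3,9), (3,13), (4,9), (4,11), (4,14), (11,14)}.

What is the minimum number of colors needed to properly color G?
Clique number ω(G) = 3 (lower bound: χ ≥ ω).
The clique on [1, 3, 13] has size 3, forcing χ ≥ 3, and the coloring below uses 3 colors, so χ(G) = 3.
A valid 3-coloring: color 1: [2, 3, 14]; color 2: [4, 13]; color 3: [1, 9, 11].

χ(G) = 3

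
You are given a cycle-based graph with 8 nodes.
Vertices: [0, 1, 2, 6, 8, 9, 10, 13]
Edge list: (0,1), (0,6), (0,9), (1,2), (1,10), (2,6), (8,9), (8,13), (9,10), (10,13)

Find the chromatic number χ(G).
χ(G) = 2

Clique number ω(G) = 2 (lower bound: χ ≥ ω).
The graph is bipartite (no odd cycle), so 2 colors suffice: χ(G) = 2.
A valid 2-coloring: color 1: [1, 6, 9, 13]; color 2: [0, 2, 8, 10].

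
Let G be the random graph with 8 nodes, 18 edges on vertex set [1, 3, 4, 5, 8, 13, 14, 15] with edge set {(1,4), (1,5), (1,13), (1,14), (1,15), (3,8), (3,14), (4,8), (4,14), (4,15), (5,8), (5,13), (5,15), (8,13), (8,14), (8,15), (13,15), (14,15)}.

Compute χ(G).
χ(G) = 4

Clique number ω(G) = 4 (lower bound: χ ≥ ω).
The clique on [4, 8, 14, 15] has size 4, forcing χ ≥ 4, and the coloring below uses 4 colors, so χ(G) = 4.
A valid 4-coloring: color 1: [1, 8]; color 2: [3, 15]; color 3: [5, 14]; color 4: [4, 13].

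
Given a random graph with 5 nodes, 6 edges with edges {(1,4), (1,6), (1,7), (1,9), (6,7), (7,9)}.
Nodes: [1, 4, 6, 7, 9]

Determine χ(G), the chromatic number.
χ(G) = 3

Clique number ω(G) = 3 (lower bound: χ ≥ ω).
The clique on [1, 7, 9] has size 3, forcing χ ≥ 3, and the coloring below uses 3 colors, so χ(G) = 3.
A valid 3-coloring: color 1: [1]; color 2: [4, 7]; color 3: [6, 9].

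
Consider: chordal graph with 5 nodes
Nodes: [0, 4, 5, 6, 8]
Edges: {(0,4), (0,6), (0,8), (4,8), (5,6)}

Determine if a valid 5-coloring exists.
Yes, G is 5-colorable

A valid 5-coloring: color 1: [0, 5]; color 2: [6, 8]; color 3: [4].
(χ(G) = 3 ≤ 5.)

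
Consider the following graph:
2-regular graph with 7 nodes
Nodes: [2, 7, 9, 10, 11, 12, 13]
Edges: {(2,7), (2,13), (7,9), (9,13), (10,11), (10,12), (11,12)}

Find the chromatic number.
χ(G) = 3

Clique number ω(G) = 3 (lower bound: χ ≥ ω).
The clique on [10, 11, 12] has size 3, forcing χ ≥ 3, and the coloring below uses 3 colors, so χ(G) = 3.
A valid 3-coloring: color 1: [2, 9, 11]; color 2: [7, 10, 13]; color 3: [12].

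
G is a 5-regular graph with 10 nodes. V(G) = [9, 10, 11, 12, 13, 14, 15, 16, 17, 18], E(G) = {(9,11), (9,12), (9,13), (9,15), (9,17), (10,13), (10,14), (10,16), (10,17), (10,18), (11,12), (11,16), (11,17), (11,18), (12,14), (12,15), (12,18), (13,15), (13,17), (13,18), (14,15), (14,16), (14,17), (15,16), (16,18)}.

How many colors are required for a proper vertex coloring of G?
Clique number ω(G) = 3 (lower bound: χ ≥ ω).
Odd cycle [17, 11, 12, 15, 13] needs 3 colors (χ ≥ 3).
Vertex 9 is adjacent to every vertex of [11, 12, 13, 15, 17], which already need 3 colors among themselves, so 9 needs a new color (χ ≥ 4).
The coloring below uses 4 colors, so χ(G) = 4.
A valid 4-coloring: color 1: [9, 14, 18]; color 2: [12, 16, 17]; color 3: [10, 11, 15]; color 4: [13].

χ(G) = 4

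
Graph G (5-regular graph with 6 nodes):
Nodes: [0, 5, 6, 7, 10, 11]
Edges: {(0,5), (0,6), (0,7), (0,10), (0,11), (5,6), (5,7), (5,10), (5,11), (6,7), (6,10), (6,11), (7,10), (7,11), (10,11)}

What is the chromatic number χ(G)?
Clique number ω(G) = 6 (lower bound: χ ≥ ω).
The clique on [0, 5, 6, 7, 10, 11] has size 6, forcing χ ≥ 6, and the coloring below uses 6 colors, so χ(G) = 6.
A valid 6-coloring: color 1: [6]; color 2: [5]; color 3: [10]; color 4: [0]; color 5: [11]; color 6: [7].

χ(G) = 6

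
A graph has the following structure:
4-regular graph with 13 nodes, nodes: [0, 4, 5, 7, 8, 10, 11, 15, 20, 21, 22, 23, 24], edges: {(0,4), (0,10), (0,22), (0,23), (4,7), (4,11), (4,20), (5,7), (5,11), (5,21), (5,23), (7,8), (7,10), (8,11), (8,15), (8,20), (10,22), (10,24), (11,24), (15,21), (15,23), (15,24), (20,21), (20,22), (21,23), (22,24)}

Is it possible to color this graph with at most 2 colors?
The clique on vertices [0, 10, 22] has size 3 > 2, so it alone needs 3 colors.

No, G is not 2-colorable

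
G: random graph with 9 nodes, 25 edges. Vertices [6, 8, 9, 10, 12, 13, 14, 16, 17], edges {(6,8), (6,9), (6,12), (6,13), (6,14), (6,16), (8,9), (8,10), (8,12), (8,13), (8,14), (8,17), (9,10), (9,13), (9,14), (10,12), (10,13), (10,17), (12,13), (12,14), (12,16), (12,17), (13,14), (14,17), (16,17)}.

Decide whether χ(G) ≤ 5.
Yes, G is 5-colorable

A valid 5-coloring: color 1: [9, 12]; color 2: [8, 16]; color 3: [10, 14]; color 4: [6, 17]; color 5: [13].
(χ(G) = 5 ≤ 5.)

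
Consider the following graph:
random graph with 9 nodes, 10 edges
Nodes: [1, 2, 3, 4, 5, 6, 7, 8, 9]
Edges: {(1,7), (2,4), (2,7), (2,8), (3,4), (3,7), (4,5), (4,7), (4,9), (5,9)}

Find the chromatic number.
Clique number ω(G) = 3 (lower bound: χ ≥ ω).
The clique on [4, 5, 9] has size 3, forcing χ ≥ 3, and the coloring below uses 3 colors, so χ(G) = 3.
A valid 3-coloring: color 1: [1, 4, 6, 8]; color 2: [7, 9]; color 3: [2, 3, 5].

χ(G) = 3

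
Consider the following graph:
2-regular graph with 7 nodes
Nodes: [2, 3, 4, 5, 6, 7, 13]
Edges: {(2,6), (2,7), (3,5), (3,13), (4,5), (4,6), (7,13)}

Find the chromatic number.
χ(G) = 3

Clique number ω(G) = 2 (lower bound: χ ≥ ω).
Odd cycle [7, 13, 3, 5, 4, 6, 2] needs 3 colors (χ ≥ 3).
The coloring below uses 3 colors, so χ(G) = 3.
A valid 3-coloring: color 1: [5, 6, 13]; color 2: [2, 3, 4]; color 3: [7].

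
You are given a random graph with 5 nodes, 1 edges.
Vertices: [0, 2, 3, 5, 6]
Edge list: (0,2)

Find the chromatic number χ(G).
χ(G) = 2

Clique number ω(G) = 2 (lower bound: χ ≥ ω).
The graph is bipartite (no odd cycle), so 2 colors suffice: χ(G) = 2.
A valid 2-coloring: color 1: [2, 3, 5, 6]; color 2: [0].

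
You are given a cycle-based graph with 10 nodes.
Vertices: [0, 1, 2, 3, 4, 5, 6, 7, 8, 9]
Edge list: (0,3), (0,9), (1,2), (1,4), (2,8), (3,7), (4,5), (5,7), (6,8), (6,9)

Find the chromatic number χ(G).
Clique number ω(G) = 2 (lower bound: χ ≥ ω).
The graph is bipartite (no odd cycle), so 2 colors suffice: χ(G) = 2.
A valid 2-coloring: color 1: [0, 2, 4, 6, 7]; color 2: [1, 3, 5, 8, 9].

χ(G) = 2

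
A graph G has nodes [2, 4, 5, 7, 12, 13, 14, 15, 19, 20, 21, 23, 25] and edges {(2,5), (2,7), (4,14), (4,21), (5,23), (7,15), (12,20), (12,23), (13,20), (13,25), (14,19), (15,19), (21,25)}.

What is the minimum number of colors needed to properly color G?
Clique number ω(G) = 2 (lower bound: χ ≥ ω).
Odd cycle [23, 12, 20, 13, 25, 21, 4, 14, 19, 15, 7, 2, 5] needs 3 colors (χ ≥ 3).
The coloring below uses 3 colors, so χ(G) = 3.
A valid 3-coloring: color 1: [2, 4, 19, 20, 23, 25]; color 2: [5, 12, 13, 14, 15, 21]; color 3: [7].

χ(G) = 3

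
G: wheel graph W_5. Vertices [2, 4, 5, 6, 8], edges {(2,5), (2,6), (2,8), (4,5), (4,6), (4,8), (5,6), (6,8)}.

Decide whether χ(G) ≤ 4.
A valid 4-coloring: color 1: [6]; color 2: [2, 4]; color 3: [5, 8].
(χ(G) = 3 ≤ 4.)

Yes, G is 4-colorable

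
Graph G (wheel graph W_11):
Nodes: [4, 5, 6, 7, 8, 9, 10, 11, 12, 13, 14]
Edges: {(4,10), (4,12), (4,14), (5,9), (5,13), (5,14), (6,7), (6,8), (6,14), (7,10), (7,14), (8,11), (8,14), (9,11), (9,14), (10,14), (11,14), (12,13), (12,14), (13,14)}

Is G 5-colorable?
Yes, G is 5-colorable

A valid 5-coloring: color 1: [14]; color 2: [4, 7, 8, 9, 13]; color 3: [5, 6, 10, 11, 12].
(χ(G) = 3 ≤ 5.)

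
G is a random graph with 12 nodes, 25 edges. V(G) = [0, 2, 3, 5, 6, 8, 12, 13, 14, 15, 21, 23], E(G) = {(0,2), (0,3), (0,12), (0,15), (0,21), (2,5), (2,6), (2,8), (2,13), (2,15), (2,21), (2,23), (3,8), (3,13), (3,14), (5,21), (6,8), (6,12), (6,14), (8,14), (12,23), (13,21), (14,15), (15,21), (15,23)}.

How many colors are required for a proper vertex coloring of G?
χ(G) = 4

Clique number ω(G) = 4 (lower bound: χ ≥ ω).
The clique on [0, 2, 15, 21] has size 4, forcing χ ≥ 4, and the coloring below uses 4 colors, so χ(G) = 4.
A valid 4-coloring: color 1: [2, 3, 12]; color 2: [5, 6, 13, 15]; color 3: [0, 14, 23]; color 4: [8, 21].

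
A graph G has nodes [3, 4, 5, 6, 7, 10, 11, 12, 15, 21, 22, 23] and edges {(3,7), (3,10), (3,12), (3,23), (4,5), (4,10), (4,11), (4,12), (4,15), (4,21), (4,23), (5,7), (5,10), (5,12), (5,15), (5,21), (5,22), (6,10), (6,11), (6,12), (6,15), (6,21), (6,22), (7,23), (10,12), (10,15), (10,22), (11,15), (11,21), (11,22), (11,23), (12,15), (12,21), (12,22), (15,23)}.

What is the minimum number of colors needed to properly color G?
Clique number ω(G) = 5 (lower bound: χ ≥ ω).
The clique on [4, 5, 10, 12, 15] has size 5, forcing χ ≥ 5, and the coloring below uses 5 colors, so χ(G) = 5.
A valid 5-coloring: color 1: [7, 11, 12]; color 2: [5, 6, 23]; color 3: [3, 4, 22]; color 4: [15, 21]; color 5: [10].

χ(G) = 5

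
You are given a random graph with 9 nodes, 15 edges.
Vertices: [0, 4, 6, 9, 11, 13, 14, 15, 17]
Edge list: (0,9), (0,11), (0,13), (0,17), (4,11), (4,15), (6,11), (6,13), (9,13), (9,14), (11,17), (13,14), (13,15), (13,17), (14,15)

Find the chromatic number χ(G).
Clique number ω(G) = 3 (lower bound: χ ≥ ω).
The clique on [0, 11, 17] has size 3, forcing χ ≥ 3, and the coloring below uses 3 colors, so χ(G) = 3.
A valid 3-coloring: color 1: [11, 13]; color 2: [0, 4, 6, 14]; color 3: [9, 15, 17].

χ(G) = 3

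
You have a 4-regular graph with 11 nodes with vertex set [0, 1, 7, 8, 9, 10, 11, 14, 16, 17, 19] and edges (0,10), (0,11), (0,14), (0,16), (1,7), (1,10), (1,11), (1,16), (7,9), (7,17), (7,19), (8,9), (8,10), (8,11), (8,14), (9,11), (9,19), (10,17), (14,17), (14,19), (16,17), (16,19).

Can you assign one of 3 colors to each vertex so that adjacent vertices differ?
A valid 3-coloring: color 1: [0, 1, 8, 17, 19]; color 2: [7, 10, 11, 14, 16]; color 3: [9].
(χ(G) = 3 ≤ 3.)

Yes, G is 3-colorable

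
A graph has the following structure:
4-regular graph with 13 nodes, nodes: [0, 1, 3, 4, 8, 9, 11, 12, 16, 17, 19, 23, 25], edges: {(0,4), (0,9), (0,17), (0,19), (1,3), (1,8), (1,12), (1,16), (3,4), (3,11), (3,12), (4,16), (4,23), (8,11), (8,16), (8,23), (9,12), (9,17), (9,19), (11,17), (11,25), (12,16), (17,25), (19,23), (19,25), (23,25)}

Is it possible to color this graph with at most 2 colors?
The clique on vertices [0, 9, 17] has size 3 > 2, so it alone needs 3 colors.

No, G is not 2-colorable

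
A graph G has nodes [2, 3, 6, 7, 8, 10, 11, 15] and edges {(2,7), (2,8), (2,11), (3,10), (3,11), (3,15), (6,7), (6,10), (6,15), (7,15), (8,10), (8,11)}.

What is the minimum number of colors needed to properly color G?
Clique number ω(G) = 3 (lower bound: χ ≥ ω).
The clique on [2, 8, 11] has size 3, forcing χ ≥ 3, and the coloring below uses 3 colors, so χ(G) = 3.
A valid 3-coloring: color 1: [10, 11, 15]; color 2: [3, 7, 8]; color 3: [2, 6].

χ(G) = 3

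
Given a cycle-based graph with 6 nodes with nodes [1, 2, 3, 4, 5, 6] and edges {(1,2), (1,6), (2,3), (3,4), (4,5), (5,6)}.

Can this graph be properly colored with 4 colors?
A valid 4-coloring: color 1: [1, 3, 5]; color 2: [2, 4, 6].
(χ(G) = 2 ≤ 4.)

Yes, G is 4-colorable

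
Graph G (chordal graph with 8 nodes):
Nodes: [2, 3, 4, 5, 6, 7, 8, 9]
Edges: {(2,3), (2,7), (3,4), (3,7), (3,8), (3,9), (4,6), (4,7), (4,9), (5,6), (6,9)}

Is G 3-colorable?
Yes, G is 3-colorable

A valid 3-coloring: color 1: [3, 6]; color 2: [2, 4, 5, 8]; color 3: [7, 9].
(χ(G) = 3 ≤ 3.)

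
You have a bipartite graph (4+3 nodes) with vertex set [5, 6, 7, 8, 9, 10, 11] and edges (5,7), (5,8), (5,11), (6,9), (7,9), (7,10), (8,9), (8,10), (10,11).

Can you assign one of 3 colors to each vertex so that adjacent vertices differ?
Yes, G is 3-colorable

A valid 3-coloring: color 1: [6, 7, 8, 11]; color 2: [5, 9, 10].
(χ(G) = 2 ≤ 3.)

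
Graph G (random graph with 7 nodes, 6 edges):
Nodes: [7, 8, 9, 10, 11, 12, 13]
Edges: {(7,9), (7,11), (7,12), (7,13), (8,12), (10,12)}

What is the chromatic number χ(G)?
Clique number ω(G) = 2 (lower bound: χ ≥ ω).
The graph is bipartite (no odd cycle), so 2 colors suffice: χ(G) = 2.
A valid 2-coloring: color 1: [7, 8, 10]; color 2: [9, 11, 12, 13].

χ(G) = 2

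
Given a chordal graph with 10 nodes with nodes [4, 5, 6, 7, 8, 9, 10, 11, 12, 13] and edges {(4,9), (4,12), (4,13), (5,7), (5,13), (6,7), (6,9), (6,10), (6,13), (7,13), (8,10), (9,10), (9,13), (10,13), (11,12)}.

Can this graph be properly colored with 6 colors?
Yes, G is 6-colorable

A valid 6-coloring: color 1: [8, 12, 13]; color 2: [4, 7, 10, 11]; color 3: [5, 9]; color 4: [6].
(χ(G) = 4 ≤ 6.)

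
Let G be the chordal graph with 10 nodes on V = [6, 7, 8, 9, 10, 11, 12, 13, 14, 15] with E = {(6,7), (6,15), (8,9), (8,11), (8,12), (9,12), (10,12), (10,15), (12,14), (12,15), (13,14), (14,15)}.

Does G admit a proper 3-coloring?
Yes, G is 3-colorable

A valid 3-coloring: color 1: [6, 11, 12, 13]; color 2: [7, 8, 15]; color 3: [9, 10, 14].
(χ(G) = 3 ≤ 3.)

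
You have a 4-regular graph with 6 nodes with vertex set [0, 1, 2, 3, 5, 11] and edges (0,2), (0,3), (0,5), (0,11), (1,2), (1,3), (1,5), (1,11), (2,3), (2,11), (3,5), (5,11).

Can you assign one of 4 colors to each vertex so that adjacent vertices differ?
A valid 4-coloring: color 1: [3, 11]; color 2: [2, 5]; color 3: [0, 1].
(χ(G) = 3 ≤ 4.)

Yes, G is 4-colorable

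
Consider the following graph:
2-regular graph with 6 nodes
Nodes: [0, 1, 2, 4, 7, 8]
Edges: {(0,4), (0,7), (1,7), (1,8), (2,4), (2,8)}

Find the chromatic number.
Clique number ω(G) = 2 (lower bound: χ ≥ ω).
The graph is bipartite (no odd cycle), so 2 colors suffice: χ(G) = 2.
A valid 2-coloring: color 1: [0, 1, 2]; color 2: [4, 7, 8].

χ(G) = 2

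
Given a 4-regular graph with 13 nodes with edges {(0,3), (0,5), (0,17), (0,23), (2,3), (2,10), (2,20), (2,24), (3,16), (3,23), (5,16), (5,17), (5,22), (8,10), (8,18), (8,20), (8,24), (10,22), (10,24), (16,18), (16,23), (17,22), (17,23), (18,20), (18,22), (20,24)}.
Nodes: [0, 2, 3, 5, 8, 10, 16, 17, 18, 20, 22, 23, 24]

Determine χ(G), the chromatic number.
χ(G) = 3

Clique number ω(G) = 3 (lower bound: χ ≥ ω).
The clique on [0, 5, 17] has size 3, forcing χ ≥ 3, and the coloring below uses 3 colors, so χ(G) = 3.
A valid 3-coloring: color 1: [0, 2, 8, 16, 22]; color 2: [5, 10, 20, 23]; color 3: [3, 17, 18, 24].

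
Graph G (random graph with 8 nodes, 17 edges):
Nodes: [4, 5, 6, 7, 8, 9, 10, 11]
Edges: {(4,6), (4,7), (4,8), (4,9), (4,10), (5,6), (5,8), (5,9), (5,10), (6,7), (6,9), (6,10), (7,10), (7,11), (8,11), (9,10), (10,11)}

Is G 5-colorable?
A valid 5-coloring: color 1: [8, 10]; color 2: [4, 5, 11]; color 3: [6]; color 4: [7, 9].
(χ(G) = 4 ≤ 5.)

Yes, G is 5-colorable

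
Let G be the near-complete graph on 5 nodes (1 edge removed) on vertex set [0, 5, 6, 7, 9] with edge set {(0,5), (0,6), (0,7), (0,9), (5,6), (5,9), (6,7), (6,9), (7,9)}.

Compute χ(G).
Clique number ω(G) = 4 (lower bound: χ ≥ ω).
The clique on [0, 5, 6, 9] has size 4, forcing χ ≥ 4, and the coloring below uses 4 colors, so χ(G) = 4.
A valid 4-coloring: color 1: [9]; color 2: [0]; color 3: [6]; color 4: [5, 7].

χ(G) = 4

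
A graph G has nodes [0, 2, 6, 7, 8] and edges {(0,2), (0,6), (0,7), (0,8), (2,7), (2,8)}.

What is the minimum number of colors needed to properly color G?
χ(G) = 3

Clique number ω(G) = 3 (lower bound: χ ≥ ω).
The clique on [0, 2, 8] has size 3, forcing χ ≥ 3, and the coloring below uses 3 colors, so χ(G) = 3.
A valid 3-coloring: color 1: [0]; color 2: [2, 6]; color 3: [7, 8].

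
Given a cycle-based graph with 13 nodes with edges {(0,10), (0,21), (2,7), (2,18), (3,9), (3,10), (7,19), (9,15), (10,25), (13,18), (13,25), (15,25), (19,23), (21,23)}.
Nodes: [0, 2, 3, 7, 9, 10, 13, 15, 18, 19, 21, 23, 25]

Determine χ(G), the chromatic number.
Clique number ω(G) = 2 (lower bound: χ ≥ ω).
Odd cycle [25, 10, 3, 9, 15] needs 3 colors (χ ≥ 3).
The coloring below uses 3 colors, so χ(G) = 3.
A valid 3-coloring: color 1: [0, 7, 9, 18, 23, 25]; color 2: [2, 10, 13, 15, 19, 21]; color 3: [3].

χ(G) = 3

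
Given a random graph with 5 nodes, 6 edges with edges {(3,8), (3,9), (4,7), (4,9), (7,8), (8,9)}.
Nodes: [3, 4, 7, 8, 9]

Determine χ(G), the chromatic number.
Clique number ω(G) = 3 (lower bound: χ ≥ ω).
The clique on [3, 8, 9] has size 3, forcing χ ≥ 3, and the coloring below uses 3 colors, so χ(G) = 3.
A valid 3-coloring: color 1: [4, 8]; color 2: [7, 9]; color 3: [3].

χ(G) = 3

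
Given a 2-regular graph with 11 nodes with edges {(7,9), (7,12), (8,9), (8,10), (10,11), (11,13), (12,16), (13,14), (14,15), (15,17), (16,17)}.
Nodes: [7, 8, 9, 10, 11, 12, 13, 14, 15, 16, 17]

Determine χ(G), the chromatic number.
Clique number ω(G) = 2 (lower bound: χ ≥ ω).
Odd cycle [15, 17, 16, 12, 7, 9, 8, 10, 11, 13, 14] needs 3 colors (χ ≥ 3).
The coloring below uses 3 colors, so χ(G) = 3.
A valid 3-coloring: color 1: [9, 10, 13, 15, 16]; color 2: [8, 11, 12, 14, 17]; color 3: [7].

χ(G) = 3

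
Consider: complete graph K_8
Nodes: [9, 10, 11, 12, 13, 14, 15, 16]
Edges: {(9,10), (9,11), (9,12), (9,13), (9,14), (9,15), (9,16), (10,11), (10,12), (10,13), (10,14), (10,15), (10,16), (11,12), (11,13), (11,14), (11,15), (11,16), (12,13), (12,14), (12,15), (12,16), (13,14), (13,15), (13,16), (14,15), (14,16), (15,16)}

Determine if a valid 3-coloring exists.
The clique on vertices [9, 10, 11, 12, 13, 14, 15, 16] has size 8 > 3, so it alone needs 8 colors.

No, G is not 3-colorable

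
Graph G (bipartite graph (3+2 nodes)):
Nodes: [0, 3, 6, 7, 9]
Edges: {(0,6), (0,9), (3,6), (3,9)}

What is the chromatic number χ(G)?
Clique number ω(G) = 2 (lower bound: χ ≥ ω).
The graph is bipartite (no odd cycle), so 2 colors suffice: χ(G) = 2.
A valid 2-coloring: color 1: [6, 7, 9]; color 2: [0, 3].

χ(G) = 2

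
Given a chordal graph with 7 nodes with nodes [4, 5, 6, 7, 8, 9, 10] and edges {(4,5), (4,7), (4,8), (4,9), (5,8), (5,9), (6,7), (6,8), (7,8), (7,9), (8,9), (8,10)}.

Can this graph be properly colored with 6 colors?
A valid 6-coloring: color 1: [8]; color 2: [6, 9, 10]; color 3: [5, 7]; color 4: [4].
(χ(G) = 4 ≤ 6.)

Yes, G is 6-colorable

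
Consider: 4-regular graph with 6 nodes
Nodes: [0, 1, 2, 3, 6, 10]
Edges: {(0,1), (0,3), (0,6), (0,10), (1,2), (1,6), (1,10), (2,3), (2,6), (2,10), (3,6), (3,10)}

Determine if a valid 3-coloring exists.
Yes, G is 3-colorable

A valid 3-coloring: color 1: [1, 3]; color 2: [0, 2]; color 3: [6, 10].
(χ(G) = 3 ≤ 3.)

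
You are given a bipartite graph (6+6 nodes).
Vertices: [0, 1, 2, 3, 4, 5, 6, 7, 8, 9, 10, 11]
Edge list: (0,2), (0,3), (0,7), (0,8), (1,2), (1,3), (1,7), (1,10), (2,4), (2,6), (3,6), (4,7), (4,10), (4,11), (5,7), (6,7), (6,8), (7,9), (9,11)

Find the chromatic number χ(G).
Clique number ω(G) = 2 (lower bound: χ ≥ ω).
The graph is bipartite (no odd cycle), so 2 colors suffice: χ(G) = 2.
A valid 2-coloring: color 1: [2, 3, 7, 8, 10, 11]; color 2: [0, 1, 4, 5, 6, 9].

χ(G) = 2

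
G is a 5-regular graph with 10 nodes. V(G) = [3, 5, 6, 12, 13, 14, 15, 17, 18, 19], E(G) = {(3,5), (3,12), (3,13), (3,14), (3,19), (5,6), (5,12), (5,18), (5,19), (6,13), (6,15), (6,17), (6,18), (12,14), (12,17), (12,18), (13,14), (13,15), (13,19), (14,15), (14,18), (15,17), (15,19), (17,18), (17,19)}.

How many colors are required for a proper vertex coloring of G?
χ(G) = 4

Clique number ω(G) = 3 (lower bound: χ ≥ ω).
Odd cycle [19, 5, 12, 14, 13] needs 3 colors (χ ≥ 3).
Vertex 3 is adjacent to every vertex of [5, 12, 13, 14, 19], which already need 3 colors among themselves, so 3 needs a new color (χ ≥ 4).
The coloring below uses 4 colors, so χ(G) = 4.
A valid 4-coloring: color 1: [3, 15, 18]; color 2: [6, 14, 19]; color 3: [5, 13, 17]; color 4: [12].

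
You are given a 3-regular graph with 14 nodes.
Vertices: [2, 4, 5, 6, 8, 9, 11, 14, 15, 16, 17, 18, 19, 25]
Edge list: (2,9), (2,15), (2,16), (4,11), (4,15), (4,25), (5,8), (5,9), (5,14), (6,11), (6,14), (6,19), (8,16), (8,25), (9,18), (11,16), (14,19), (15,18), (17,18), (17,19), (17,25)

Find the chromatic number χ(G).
χ(G) = 3

Clique number ω(G) = 3 (lower bound: χ ≥ ω).
The clique on [6, 14, 19] has size 3, forcing χ ≥ 3, and the coloring below uses 3 colors, so χ(G) = 3.
A valid 3-coloring: color 1: [2, 5, 11, 18, 19, 25]; color 2: [6, 9, 15, 16, 17]; color 3: [4, 8, 14].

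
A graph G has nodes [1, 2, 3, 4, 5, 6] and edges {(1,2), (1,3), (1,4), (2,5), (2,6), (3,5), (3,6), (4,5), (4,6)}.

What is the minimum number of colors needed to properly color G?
χ(G) = 2

Clique number ω(G) = 2 (lower bound: χ ≥ ω).
The graph is bipartite (no odd cycle), so 2 colors suffice: χ(G) = 2.
A valid 2-coloring: color 1: [1, 5, 6]; color 2: [2, 3, 4].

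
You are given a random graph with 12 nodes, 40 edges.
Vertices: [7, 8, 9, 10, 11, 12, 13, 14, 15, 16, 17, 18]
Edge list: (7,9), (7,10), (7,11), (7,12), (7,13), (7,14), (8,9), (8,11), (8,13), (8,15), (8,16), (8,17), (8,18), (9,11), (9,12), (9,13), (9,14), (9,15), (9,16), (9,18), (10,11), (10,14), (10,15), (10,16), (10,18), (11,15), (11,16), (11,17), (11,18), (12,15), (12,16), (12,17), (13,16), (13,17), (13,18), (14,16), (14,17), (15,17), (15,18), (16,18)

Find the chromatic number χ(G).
χ(G) = 5

Clique number ω(G) = 5 (lower bound: χ ≥ ω).
The clique on [8, 9, 11, 16, 18] has size 5, forcing χ ≥ 5, and the coloring below uses 5 colors, so χ(G) = 5.
A valid 5-coloring: color 1: [9, 10, 17]; color 2: [7, 15, 16]; color 3: [11, 12, 13, 14]; color 4: [8]; color 5: [18].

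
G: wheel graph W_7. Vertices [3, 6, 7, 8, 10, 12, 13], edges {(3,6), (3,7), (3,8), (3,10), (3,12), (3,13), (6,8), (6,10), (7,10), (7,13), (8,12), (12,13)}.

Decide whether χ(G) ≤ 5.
Yes, G is 5-colorable

A valid 5-coloring: color 1: [3]; color 2: [8, 10, 13]; color 3: [6, 7, 12].
(χ(G) = 3 ≤ 5.)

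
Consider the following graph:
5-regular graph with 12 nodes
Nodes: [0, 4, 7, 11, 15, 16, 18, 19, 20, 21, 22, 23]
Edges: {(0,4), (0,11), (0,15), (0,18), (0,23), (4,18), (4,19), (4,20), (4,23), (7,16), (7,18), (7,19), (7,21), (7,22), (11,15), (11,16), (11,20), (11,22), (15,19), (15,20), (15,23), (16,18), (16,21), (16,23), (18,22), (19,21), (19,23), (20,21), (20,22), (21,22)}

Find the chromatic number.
Clique number ω(G) = 3 (lower bound: χ ≥ ω).
Suppose a proper 3-coloring c exists. The clique [0, 4, 18] takes 3 distinct colors; by symmetry let c(0) = 1, c(4) = 2, c(18) = 3.
- Vertex 23: neighbors [0, 4] already have colors [1, 2] ⇒ c(23) = 3.
- Vertex 15: neighbors [0, 23] already have colors [1, 3] ⇒ c(15) = 2.
- Vertex 11: neighbors [0, 15] already have colors [1, 2] ⇒ c(11) = 3.
- Vertex 19: neighbors [4, 23] already have colors [2, 3] ⇒ c(19) = 1.
- Vertex 7: neighbors [19, 18] already have colors [1, 3] ⇒ c(7) = 2.
- Vertex 21: neighbors [19, 7] already have colors [1, 2] ⇒ c(21) = 3.
- Vertex 20: neighbors [4, 11] already have colors [2, 3] ⇒ c(20) = 1.
- Vertex 22: neighbors [20, 7, 11] already have colors [1, 2, 3] — all 3 colors blocked. Contradiction.
The forced assignments end in a contradiction, so G has no proper 3-coloring (χ ≥ 4).
The coloring below uses 4 colors, so χ(G) = 4.
A valid 4-coloring: color 1: [0, 16, 19, 20]; color 2: [4, 15, 22]; color 3: [11, 18, 21, 23]; color 4: [7].

χ(G) = 4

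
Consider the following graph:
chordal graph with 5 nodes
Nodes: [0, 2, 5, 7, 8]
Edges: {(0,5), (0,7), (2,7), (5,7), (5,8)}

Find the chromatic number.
χ(G) = 3

Clique number ω(G) = 3 (lower bound: χ ≥ ω).
The clique on [0, 5, 7] has size 3, forcing χ ≥ 3, and the coloring below uses 3 colors, so χ(G) = 3.
A valid 3-coloring: color 1: [2, 5]; color 2: [7, 8]; color 3: [0].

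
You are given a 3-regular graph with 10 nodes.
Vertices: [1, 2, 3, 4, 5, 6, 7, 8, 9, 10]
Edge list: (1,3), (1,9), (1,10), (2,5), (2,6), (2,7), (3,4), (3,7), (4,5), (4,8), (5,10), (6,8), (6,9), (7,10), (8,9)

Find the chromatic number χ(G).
χ(G) = 3

Clique number ω(G) = 3 (lower bound: χ ≥ ω).
The clique on [6, 8, 9] has size 3, forcing χ ≥ 3, and the coloring below uses 3 colors, so χ(G) = 3.
A valid 3-coloring: color 1: [2, 3, 8, 10]; color 2: [1, 4, 6, 7]; color 3: [5, 9].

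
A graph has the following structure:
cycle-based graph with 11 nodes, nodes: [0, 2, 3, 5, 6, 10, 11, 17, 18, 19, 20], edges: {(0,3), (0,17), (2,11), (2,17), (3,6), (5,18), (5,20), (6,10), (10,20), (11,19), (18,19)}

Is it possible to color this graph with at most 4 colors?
A valid 4-coloring: color 1: [2, 3, 5, 10, 19]; color 2: [0, 6, 11, 18, 20]; color 3: [17].
(χ(G) = 3 ≤ 4.)

Yes, G is 4-colorable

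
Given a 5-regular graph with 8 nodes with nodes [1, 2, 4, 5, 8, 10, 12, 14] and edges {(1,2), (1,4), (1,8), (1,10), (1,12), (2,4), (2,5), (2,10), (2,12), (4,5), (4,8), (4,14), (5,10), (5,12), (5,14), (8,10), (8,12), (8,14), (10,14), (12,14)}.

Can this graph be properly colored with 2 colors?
No, G is not 2-colorable

The clique on vertices [1, 8, 10] has size 3 > 2, so it alone needs 3 colors.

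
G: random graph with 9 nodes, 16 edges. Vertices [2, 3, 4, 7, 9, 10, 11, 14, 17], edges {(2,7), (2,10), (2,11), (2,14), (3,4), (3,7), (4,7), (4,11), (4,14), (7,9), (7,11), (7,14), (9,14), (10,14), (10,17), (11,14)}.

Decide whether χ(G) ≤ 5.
A valid 5-coloring: color 1: [3, 14, 17]; color 2: [7, 10]; color 3: [2, 4, 9]; color 4: [11].
(χ(G) = 4 ≤ 5.)

Yes, G is 5-colorable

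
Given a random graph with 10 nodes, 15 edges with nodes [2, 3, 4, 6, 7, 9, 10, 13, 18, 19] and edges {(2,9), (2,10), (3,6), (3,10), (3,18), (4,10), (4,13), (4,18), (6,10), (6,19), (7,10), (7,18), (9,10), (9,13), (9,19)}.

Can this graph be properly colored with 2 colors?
The clique on vertices [2, 9, 10] has size 3 > 2, so it alone needs 3 colors.

No, G is not 2-colorable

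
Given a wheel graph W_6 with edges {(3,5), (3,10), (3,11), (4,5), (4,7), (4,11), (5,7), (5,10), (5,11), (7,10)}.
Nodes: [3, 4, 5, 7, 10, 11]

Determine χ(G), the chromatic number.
χ(G) = 4

Clique number ω(G) = 3 (lower bound: χ ≥ ω).
Odd cycle [4, 11, 3, 10, 7] needs 3 colors (χ ≥ 3).
Vertex 5 is adjacent to every vertex of [3, 4, 7, 10, 11], which already need 3 colors among themselves, so 5 needs a new color (χ ≥ 4).
The coloring below uses 4 colors, so χ(G) = 4.
A valid 4-coloring: color 1: [5]; color 2: [4, 10]; color 3: [7, 11]; color 4: [3].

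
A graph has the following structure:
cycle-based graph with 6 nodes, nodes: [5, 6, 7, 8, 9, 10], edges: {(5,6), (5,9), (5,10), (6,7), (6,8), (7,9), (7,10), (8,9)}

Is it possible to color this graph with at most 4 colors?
A valid 4-coloring: color 1: [6, 9, 10]; color 2: [5, 7, 8].
(χ(G) = 2 ≤ 4.)

Yes, G is 4-colorable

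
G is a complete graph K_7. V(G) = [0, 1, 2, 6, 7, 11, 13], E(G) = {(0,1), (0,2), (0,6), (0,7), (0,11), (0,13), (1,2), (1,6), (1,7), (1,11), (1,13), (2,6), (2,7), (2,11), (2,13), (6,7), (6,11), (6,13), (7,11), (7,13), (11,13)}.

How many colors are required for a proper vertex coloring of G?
χ(G) = 7

Clique number ω(G) = 7 (lower bound: χ ≥ ω).
The clique on [0, 1, 2, 6, 7, 11, 13] has size 7, forcing χ ≥ 7, and the coloring below uses 7 colors, so χ(G) = 7.
A valid 7-coloring: color 1: [11]; color 2: [2]; color 3: [7]; color 4: [1]; color 5: [0]; color 6: [6]; color 7: [13].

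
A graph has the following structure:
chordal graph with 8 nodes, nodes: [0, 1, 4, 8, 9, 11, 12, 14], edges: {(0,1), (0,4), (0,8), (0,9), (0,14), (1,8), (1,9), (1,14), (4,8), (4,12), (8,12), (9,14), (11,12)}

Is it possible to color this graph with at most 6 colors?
Yes, G is 6-colorable

A valid 6-coloring: color 1: [0, 12]; color 2: [1, 4, 11]; color 3: [8, 14]; color 4: [9].
(χ(G) = 4 ≤ 6.)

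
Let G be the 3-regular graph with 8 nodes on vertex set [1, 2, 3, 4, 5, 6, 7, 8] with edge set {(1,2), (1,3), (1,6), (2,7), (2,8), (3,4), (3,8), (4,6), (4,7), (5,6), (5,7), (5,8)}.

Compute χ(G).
Clique number ω(G) = 2 (lower bound: χ ≥ ω).
Odd cycle [1, 6, 4, 7, 2] needs 3 colors (χ ≥ 3).
The coloring below uses 3 colors, so χ(G) = 3.
A valid 3-coloring: color 1: [3, 6, 7]; color 2: [2, 4, 5]; color 3: [1, 8].

χ(G) = 3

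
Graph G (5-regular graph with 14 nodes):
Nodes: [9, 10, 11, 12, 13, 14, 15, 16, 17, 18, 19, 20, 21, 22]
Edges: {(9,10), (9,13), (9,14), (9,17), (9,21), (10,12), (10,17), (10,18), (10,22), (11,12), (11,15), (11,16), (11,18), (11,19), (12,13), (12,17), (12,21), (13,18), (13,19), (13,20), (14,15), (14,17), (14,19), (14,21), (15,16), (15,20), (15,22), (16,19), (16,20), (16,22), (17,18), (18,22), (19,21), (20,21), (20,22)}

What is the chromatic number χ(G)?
χ(G) = 4

Clique number ω(G) = 4 (lower bound: χ ≥ ω).
The clique on [15, 16, 20, 22] has size 4, forcing χ ≥ 4, and the coloring below uses 4 colors, so χ(G) = 4.
A valid 4-coloring: color 1: [11, 13, 17, 21, 22]; color 2: [9, 12, 15, 18, 19]; color 3: [10, 14, 20]; color 4: [16].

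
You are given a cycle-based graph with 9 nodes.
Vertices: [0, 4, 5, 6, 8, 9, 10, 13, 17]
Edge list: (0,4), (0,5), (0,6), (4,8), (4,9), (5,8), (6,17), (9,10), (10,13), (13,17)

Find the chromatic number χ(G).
Clique number ω(G) = 2 (lower bound: χ ≥ ω).
Odd cycle [10, 13, 17, 6, 0, 4, 9] needs 3 colors (χ ≥ 3).
The coloring below uses 3 colors, so χ(G) = 3.
A valid 3-coloring: color 1: [4, 5, 6, 13]; color 2: [0, 8, 10, 17]; color 3: [9].

χ(G) = 3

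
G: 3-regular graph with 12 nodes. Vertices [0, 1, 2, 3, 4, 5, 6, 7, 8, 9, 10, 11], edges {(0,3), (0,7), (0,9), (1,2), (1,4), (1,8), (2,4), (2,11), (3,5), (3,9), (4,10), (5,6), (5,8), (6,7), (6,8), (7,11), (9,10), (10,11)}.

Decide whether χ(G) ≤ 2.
No, G is not 2-colorable

The clique on vertices [0, 3, 9] has size 3 > 2, so it alone needs 3 colors.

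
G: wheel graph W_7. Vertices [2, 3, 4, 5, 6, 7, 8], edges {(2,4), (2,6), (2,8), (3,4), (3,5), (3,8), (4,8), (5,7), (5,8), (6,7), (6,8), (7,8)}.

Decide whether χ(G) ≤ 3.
A valid 3-coloring: color 1: [8]; color 2: [4, 5, 6]; color 3: [2, 3, 7].
(χ(G) = 3 ≤ 3.)

Yes, G is 3-colorable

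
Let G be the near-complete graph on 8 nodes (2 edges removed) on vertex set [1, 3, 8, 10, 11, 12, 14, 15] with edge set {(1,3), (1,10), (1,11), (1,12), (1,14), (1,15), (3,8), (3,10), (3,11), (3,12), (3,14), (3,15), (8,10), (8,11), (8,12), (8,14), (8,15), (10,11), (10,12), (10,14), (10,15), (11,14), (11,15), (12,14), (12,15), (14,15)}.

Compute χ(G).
Clique number ω(G) = 6 (lower bound: χ ≥ ω).
The clique on [3, 8, 10, 11, 14, 15] has size 6, forcing χ ≥ 6, and the coloring below uses 6 colors, so χ(G) = 6.
A valid 6-coloring: color 1: [14]; color 2: [15]; color 3: [10]; color 4: [3]; color 5: [1, 8]; color 6: [11, 12].

χ(G) = 6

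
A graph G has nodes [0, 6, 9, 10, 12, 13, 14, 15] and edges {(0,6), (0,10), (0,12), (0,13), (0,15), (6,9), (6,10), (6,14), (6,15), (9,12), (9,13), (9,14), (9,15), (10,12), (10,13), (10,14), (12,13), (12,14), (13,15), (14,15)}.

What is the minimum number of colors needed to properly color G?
χ(G) = 4

Clique number ω(G) = 4 (lower bound: χ ≥ ω).
The clique on [0, 10, 12, 13] has size 4, forcing χ ≥ 4, and the coloring below uses 4 colors, so χ(G) = 4.
A valid 4-coloring: color 1: [10, 15]; color 2: [6, 12]; color 3: [13, 14]; color 4: [0, 9].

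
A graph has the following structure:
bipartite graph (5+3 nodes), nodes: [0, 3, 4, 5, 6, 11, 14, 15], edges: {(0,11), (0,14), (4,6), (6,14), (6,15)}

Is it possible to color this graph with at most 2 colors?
Yes, G is 2-colorable

A valid 2-coloring: color 1: [0, 3, 5, 6]; color 2: [4, 11, 14, 15].
(χ(G) = 2 ≤ 2.)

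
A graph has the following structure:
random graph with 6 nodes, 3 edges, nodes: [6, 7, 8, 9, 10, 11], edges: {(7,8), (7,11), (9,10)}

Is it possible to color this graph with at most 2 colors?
A valid 2-coloring: color 1: [6, 7, 9]; color 2: [8, 10, 11].
(χ(G) = 2 ≤ 2.)

Yes, G is 2-colorable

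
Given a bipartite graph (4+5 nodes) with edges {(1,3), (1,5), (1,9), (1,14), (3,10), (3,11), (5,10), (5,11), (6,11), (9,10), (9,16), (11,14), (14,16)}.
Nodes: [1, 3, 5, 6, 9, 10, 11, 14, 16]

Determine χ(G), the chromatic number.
Clique number ω(G) = 2 (lower bound: χ ≥ ω).
The graph is bipartite (no odd cycle), so 2 colors suffice: χ(G) = 2.
A valid 2-coloring: color 1: [1, 10, 11, 16]; color 2: [3, 5, 6, 9, 14].

χ(G) = 2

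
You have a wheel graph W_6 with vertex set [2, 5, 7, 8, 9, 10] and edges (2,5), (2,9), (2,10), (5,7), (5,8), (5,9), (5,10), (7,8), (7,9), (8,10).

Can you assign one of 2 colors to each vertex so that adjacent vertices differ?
No, G is not 2-colorable

The clique on vertices [5, 8, 10] has size 3 > 2, so it alone needs 3 colors.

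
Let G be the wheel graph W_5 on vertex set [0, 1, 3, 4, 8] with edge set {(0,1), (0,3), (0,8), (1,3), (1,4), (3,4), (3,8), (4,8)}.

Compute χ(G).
χ(G) = 3

Clique number ω(G) = 3 (lower bound: χ ≥ ω).
The clique on [0, 3, 8] has size 3, forcing χ ≥ 3, and the coloring below uses 3 colors, so χ(G) = 3.
A valid 3-coloring: color 1: [3]; color 2: [0, 4]; color 3: [1, 8].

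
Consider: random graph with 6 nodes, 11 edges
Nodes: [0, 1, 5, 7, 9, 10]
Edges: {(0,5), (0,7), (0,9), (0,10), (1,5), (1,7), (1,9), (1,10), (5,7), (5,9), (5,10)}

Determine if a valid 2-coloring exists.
No, G is not 2-colorable

The clique on vertices [0, 5, 9] has size 3 > 2, so it alone needs 3 colors.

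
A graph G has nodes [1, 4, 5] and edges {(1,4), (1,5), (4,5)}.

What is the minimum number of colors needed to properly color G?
Clique number ω(G) = 3 (lower bound: χ ≥ ω).
The clique on [1, 4, 5] has size 3, forcing χ ≥ 3, and the coloring below uses 3 colors, so χ(G) = 3.
A valid 3-coloring: color 1: [1]; color 2: [5]; color 3: [4].

χ(G) = 3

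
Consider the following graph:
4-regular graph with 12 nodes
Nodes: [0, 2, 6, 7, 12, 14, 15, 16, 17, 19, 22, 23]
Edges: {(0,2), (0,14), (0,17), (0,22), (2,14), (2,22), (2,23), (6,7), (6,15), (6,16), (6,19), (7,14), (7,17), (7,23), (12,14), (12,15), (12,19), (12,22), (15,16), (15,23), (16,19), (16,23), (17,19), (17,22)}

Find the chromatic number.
Clique number ω(G) = 3 (lower bound: χ ≥ ω).
The clique on [0, 17, 22] has size 3, forcing χ ≥ 3, and the coloring below uses 3 colors, so χ(G) = 3.
A valid 3-coloring: color 1: [2, 12, 16, 17]; color 2: [0, 7, 15, 19]; color 3: [6, 14, 22, 23].

χ(G) = 3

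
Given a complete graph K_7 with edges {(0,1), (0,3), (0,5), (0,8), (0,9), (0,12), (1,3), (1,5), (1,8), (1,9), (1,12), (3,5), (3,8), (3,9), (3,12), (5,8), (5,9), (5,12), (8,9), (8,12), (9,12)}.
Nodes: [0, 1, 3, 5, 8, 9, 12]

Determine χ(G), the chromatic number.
Clique number ω(G) = 7 (lower bound: χ ≥ ω).
The clique on [0, 1, 3, 5, 8, 9, 12] has size 7, forcing χ ≥ 7, and the coloring below uses 7 colors, so χ(G) = 7.
A valid 7-coloring: color 1: [12]; color 2: [8]; color 3: [0]; color 4: [3]; color 5: [5]; color 6: [1]; color 7: [9].

χ(G) = 7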